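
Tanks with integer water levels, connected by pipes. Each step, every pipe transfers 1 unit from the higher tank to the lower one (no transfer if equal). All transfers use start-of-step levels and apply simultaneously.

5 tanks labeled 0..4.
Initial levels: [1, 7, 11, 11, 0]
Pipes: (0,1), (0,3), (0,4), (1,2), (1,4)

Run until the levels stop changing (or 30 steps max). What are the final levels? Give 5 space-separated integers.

Answer: 4 8 6 6 6

Derivation:
Step 1: flows [1->0,3->0,0->4,2->1,1->4] -> levels [2 6 10 10 2]
Step 2: flows [1->0,3->0,0=4,2->1,1->4] -> levels [4 5 9 9 3]
Step 3: flows [1->0,3->0,0->4,2->1,1->4] -> levels [5 4 8 8 5]
Step 4: flows [0->1,3->0,0=4,2->1,4->1] -> levels [5 7 7 7 4]
Step 5: flows [1->0,3->0,0->4,1=2,1->4] -> levels [6 5 7 6 6]
Step 6: flows [0->1,0=3,0=4,2->1,4->1] -> levels [5 8 6 6 5]
Step 7: flows [1->0,3->0,0=4,1->2,1->4] -> levels [7 5 7 5 6]
Step 8: flows [0->1,0->3,0->4,2->1,4->1] -> levels [4 8 6 6 6]
Step 9: flows [1->0,3->0,4->0,1->2,1->4] -> levels [7 5 7 5 6]
  -> period-2 cycle: step 9 state = step 7 state; never stabilizes
  -> state at step 30: (30-7) mod 2 = 1, same as step 8 -> [4 8 6 6 6]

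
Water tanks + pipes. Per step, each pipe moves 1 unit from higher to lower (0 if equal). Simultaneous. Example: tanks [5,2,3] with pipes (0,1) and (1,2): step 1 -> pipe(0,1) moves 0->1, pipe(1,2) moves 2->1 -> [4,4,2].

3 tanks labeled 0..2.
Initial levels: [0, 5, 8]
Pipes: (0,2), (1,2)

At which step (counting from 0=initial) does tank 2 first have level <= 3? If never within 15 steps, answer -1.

Step 1: flows [2->0,2->1] -> levels [1 6 6]
Step 2: flows [2->0,1=2] -> levels [2 6 5]
Step 3: flows [2->0,1->2] -> levels [3 5 5]
Step 4: flows [2->0,1=2] -> levels [4 5 4]
Step 5: flows [0=2,1->2] -> levels [4 4 5]
Step 6: flows [2->0,2->1] -> levels [5 5 3]
Tank 2 first reaches <=3 at step 6

Answer: 6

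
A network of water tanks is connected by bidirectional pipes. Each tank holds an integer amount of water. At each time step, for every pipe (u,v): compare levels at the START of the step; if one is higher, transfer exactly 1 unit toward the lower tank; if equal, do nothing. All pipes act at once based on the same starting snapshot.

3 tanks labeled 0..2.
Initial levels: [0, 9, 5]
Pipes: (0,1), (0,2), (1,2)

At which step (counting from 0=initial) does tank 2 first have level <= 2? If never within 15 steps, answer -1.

Step 1: flows [1->0,2->0,1->2] -> levels [2 7 5]
Step 2: flows [1->0,2->0,1->2] -> levels [4 5 5]
Step 3: flows [1->0,2->0,1=2] -> levels [6 4 4]
Step 4: flows [0->1,0->2,1=2] -> levels [4 5 5]
  -> period-2 cycle (repeats step 2); tank 2 never drops to <=2
Tank 2 never reaches <=2 within 15 steps

Answer: -1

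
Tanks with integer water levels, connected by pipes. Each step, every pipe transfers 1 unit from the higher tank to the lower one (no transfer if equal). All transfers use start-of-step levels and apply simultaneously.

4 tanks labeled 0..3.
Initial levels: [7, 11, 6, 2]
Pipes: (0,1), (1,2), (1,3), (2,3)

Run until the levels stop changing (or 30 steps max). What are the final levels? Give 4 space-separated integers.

Step 1: flows [1->0,1->2,1->3,2->3] -> levels [8 8 6 4]
Step 2: flows [0=1,1->2,1->3,2->3] -> levels [8 6 6 6]
Step 3: flows [0->1,1=2,1=3,2=3] -> levels [7 7 6 6]
Step 4: flows [0=1,1->2,1->3,2=3] -> levels [7 5 7 7]
Step 5: flows [0->1,2->1,3->1,2=3] -> levels [6 8 6 6]
Step 6: flows [1->0,1->2,1->3,2=3] -> levels [7 5 7 7]
  -> period-2 cycle: step 6 state = step 4 state; never stabilizes
  -> state at step 30: (30-4) mod 2 = 0, same as step 4 -> [7 5 7 7]

Answer: 7 5 7 7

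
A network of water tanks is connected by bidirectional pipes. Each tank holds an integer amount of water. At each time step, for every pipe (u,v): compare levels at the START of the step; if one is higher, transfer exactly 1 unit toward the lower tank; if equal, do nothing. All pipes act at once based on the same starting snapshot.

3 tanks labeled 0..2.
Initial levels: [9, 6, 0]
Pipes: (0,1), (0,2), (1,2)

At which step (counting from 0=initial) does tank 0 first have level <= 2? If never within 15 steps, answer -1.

Answer: -1

Derivation:
Step 1: flows [0->1,0->2,1->2] -> levels [7 6 2]
Step 2: flows [0->1,0->2,1->2] -> levels [5 6 4]
Step 3: flows [1->0,0->2,1->2] -> levels [5 4 6]
Step 4: flows [0->1,2->0,2->1] -> levels [5 6 4]
  -> period-2 cycle (repeats step 2); tank 0 never drops to <=2
Tank 0 never reaches <=2 within 15 steps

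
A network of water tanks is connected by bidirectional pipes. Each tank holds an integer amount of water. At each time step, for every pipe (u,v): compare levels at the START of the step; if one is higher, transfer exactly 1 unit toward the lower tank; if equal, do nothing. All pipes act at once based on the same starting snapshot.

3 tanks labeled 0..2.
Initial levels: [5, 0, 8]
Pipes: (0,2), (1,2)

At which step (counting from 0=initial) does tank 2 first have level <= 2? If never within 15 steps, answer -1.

Answer: -1

Derivation:
Step 1: flows [2->0,2->1] -> levels [6 1 6]
Step 2: flows [0=2,2->1] -> levels [6 2 5]
Step 3: flows [0->2,2->1] -> levels [5 3 5]
Step 4: flows [0=2,2->1] -> levels [5 4 4]
Step 5: flows [0->2,1=2] -> levels [4 4 5]
Step 6: flows [2->0,2->1] -> levels [5 5 3]
Step 7: flows [0->2,1->2] -> levels [4 4 5]
  -> period-2 cycle (repeats step 5); tank 2 never drops to <=2
Tank 2 never reaches <=2 within 15 steps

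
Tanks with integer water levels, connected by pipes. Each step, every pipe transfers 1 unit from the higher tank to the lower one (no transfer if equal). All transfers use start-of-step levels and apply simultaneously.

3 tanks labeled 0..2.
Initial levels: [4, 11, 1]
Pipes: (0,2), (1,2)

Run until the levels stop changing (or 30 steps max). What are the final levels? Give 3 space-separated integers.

Answer: 5 5 6

Derivation:
Step 1: flows [0->2,1->2] -> levels [3 10 3]
Step 2: flows [0=2,1->2] -> levels [3 9 4]
Step 3: flows [2->0,1->2] -> levels [4 8 4]
Step 4: flows [0=2,1->2] -> levels [4 7 5]
Step 5: flows [2->0,1->2] -> levels [5 6 5]
Step 6: flows [0=2,1->2] -> levels [5 5 6]
Step 7: flows [2->0,2->1] -> levels [6 6 4]
Step 8: flows [0->2,1->2] -> levels [5 5 6]
  -> period-2 cycle: step 8 state = step 6 state; never stabilizes
  -> state at step 30: (30-6) mod 2 = 0, same as step 6 -> [5 5 6]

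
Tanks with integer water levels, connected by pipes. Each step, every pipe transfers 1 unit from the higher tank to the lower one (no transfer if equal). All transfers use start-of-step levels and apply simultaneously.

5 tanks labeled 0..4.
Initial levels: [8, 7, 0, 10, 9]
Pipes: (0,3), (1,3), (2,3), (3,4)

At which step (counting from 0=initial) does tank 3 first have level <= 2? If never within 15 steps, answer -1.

Step 1: flows [3->0,3->1,3->2,3->4] -> levels [9 8 1 6 10]
Step 2: flows [0->3,1->3,3->2,4->3] -> levels [8 7 2 8 9]
Step 3: flows [0=3,3->1,3->2,4->3] -> levels [8 8 3 7 8]
Step 4: flows [0->3,1->3,3->2,4->3] -> levels [7 7 4 9 7]
Step 5: flows [3->0,3->1,3->2,3->4] -> levels [8 8 5 5 8]
Step 6: flows [0->3,1->3,2=3,4->3] -> levels [7 7 5 8 7]
Step 7: flows [3->0,3->1,3->2,3->4] -> levels [8 8 6 4 8]
Step 8: flows [0->3,1->3,2->3,4->3] -> levels [7 7 5 8 7]
  -> period-2 cycle (repeats step 6); tank 3 never drops to <=2
Tank 3 never reaches <=2 within 15 steps

Answer: -1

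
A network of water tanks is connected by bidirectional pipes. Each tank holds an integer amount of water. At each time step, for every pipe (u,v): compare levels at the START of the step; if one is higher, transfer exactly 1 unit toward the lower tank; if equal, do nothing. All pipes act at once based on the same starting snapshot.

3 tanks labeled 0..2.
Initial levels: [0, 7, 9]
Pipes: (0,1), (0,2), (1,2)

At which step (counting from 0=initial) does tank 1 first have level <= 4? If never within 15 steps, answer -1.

Answer: -1

Derivation:
Step 1: flows [1->0,2->0,2->1] -> levels [2 7 7]
Step 2: flows [1->0,2->0,1=2] -> levels [4 6 6]
Step 3: flows [1->0,2->0,1=2] -> levels [6 5 5]
Step 4: flows [0->1,0->2,1=2] -> levels [4 6 6]
  -> period-2 cycle (repeats step 2); tank 1 never drops to <=4
Tank 1 never reaches <=4 within 15 steps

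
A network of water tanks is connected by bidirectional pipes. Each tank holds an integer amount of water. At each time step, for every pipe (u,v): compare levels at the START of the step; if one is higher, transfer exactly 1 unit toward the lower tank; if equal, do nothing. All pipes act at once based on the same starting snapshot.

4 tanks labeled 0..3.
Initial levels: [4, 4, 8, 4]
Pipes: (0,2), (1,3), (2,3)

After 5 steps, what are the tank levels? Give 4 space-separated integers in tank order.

Answer: 5 5 6 4

Derivation:
Step 1: flows [2->0,1=3,2->3] -> levels [5 4 6 5]
Step 2: flows [2->0,3->1,2->3] -> levels [6 5 4 5]
Step 3: flows [0->2,1=3,3->2] -> levels [5 5 6 4]
Step 4: flows [2->0,1->3,2->3] -> levels [6 4 4 6]
Step 5: flows [0->2,3->1,3->2] -> levels [5 5 6 4]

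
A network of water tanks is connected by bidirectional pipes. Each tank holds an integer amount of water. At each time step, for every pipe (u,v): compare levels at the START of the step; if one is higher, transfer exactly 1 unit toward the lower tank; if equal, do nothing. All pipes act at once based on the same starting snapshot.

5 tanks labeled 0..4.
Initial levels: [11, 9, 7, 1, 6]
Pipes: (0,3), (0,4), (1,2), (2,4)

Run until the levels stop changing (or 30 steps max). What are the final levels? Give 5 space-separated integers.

Answer: 7 7 9 5 6

Derivation:
Step 1: flows [0->3,0->4,1->2,2->4] -> levels [9 8 7 2 8]
Step 2: flows [0->3,0->4,1->2,4->2] -> levels [7 7 9 3 8]
Step 3: flows [0->3,4->0,2->1,2->4] -> levels [7 8 7 4 8]
Step 4: flows [0->3,4->0,1->2,4->2] -> levels [7 7 9 5 6]
Step 5: flows [0->3,0->4,2->1,2->4] -> levels [5 8 7 6 8]
Step 6: flows [3->0,4->0,1->2,4->2] -> levels [7 7 9 5 6]
  -> period-2 cycle: step 6 state = step 4 state; never stabilizes
  -> state at step 30: (30-4) mod 2 = 0, same as step 4 -> [7 7 9 5 6]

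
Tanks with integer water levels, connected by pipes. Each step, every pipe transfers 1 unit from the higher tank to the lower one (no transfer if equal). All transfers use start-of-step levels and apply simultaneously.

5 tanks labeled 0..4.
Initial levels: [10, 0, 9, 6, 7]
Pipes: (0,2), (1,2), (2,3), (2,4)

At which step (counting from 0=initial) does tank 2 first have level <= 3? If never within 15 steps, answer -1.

Answer: -1

Derivation:
Step 1: flows [0->2,2->1,2->3,2->4] -> levels [9 1 7 7 8]
Step 2: flows [0->2,2->1,2=3,4->2] -> levels [8 2 8 7 7]
Step 3: flows [0=2,2->1,2->3,2->4] -> levels [8 3 5 8 8]
Step 4: flows [0->2,2->1,3->2,4->2] -> levels [7 4 7 7 7]
Step 5: flows [0=2,2->1,2=3,2=4] -> levels [7 5 6 7 7]
Step 6: flows [0->2,2->1,3->2,4->2] -> levels [6 6 8 6 6]
Step 7: flows [2->0,2->1,2->3,2->4] -> levels [7 7 4 7 7]
Step 8: flows [0->2,1->2,3->2,4->2] -> levels [6 6 8 6 6]
  -> period-2 cycle (repeats step 6); tank 2 never drops to <=3
Tank 2 never reaches <=3 within 15 steps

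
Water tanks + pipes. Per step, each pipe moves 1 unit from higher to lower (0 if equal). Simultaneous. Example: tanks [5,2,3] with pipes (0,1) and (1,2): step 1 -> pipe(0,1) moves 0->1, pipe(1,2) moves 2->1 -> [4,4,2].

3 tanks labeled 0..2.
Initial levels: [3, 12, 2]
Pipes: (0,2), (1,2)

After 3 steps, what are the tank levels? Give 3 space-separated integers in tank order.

Step 1: flows [0->2,1->2] -> levels [2 11 4]
Step 2: flows [2->0,1->2] -> levels [3 10 4]
Step 3: flows [2->0,1->2] -> levels [4 9 4]

Answer: 4 9 4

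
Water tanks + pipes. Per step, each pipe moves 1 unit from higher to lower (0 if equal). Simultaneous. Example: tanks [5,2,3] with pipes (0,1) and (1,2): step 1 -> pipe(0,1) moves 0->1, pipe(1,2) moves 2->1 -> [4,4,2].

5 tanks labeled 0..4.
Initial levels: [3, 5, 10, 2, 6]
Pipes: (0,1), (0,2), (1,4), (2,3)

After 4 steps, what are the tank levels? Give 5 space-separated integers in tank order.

Step 1: flows [1->0,2->0,4->1,2->3] -> levels [5 5 8 3 5]
Step 2: flows [0=1,2->0,1=4,2->3] -> levels [6 5 6 4 5]
Step 3: flows [0->1,0=2,1=4,2->3] -> levels [5 6 5 5 5]
Step 4: flows [1->0,0=2,1->4,2=3] -> levels [6 4 5 5 6]

Answer: 6 4 5 5 6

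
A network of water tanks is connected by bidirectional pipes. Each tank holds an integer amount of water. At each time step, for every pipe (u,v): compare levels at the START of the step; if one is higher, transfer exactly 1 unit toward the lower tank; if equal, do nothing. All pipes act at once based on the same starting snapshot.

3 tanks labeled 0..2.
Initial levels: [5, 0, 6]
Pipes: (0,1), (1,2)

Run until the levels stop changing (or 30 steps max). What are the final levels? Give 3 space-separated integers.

Step 1: flows [0->1,2->1] -> levels [4 2 5]
Step 2: flows [0->1,2->1] -> levels [3 4 4]
Step 3: flows [1->0,1=2] -> levels [4 3 4]
Step 4: flows [0->1,2->1] -> levels [3 5 3]
Step 5: flows [1->0,1->2] -> levels [4 3 4]
  -> period-2 cycle: step 5 state = step 3 state; never stabilizes
  -> state at step 30: (30-3) mod 2 = 1, same as step 4 -> [3 5 3]

Answer: 3 5 3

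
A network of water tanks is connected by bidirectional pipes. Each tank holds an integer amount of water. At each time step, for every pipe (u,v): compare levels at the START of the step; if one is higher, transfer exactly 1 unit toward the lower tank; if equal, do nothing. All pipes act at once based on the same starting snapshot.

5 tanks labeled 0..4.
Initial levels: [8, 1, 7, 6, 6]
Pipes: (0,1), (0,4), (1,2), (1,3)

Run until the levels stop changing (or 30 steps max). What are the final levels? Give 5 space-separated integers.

Step 1: flows [0->1,0->4,2->1,3->1] -> levels [6 4 6 5 7]
Step 2: flows [0->1,4->0,2->1,3->1] -> levels [6 7 5 4 6]
Step 3: flows [1->0,0=4,1->2,1->3] -> levels [7 4 6 5 6]
Step 4: flows [0->1,0->4,2->1,3->1] -> levels [5 7 5 4 7]
Step 5: flows [1->0,4->0,1->2,1->3] -> levels [7 4 6 5 6]
  -> period-2 cycle: step 5 state = step 3 state; never stabilizes
  -> state at step 30: (30-3) mod 2 = 1, same as step 4 -> [5 7 5 4 7]

Answer: 5 7 5 4 7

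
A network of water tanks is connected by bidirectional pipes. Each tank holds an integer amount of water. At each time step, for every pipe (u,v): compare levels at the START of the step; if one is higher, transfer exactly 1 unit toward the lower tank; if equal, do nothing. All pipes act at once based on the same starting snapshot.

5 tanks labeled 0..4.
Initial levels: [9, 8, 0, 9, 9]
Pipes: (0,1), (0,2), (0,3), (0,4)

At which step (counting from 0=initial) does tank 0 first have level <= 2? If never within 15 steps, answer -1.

Answer: -1

Derivation:
Step 1: flows [0->1,0->2,0=3,0=4] -> levels [7 9 1 9 9]
Step 2: flows [1->0,0->2,3->0,4->0] -> levels [9 8 2 8 8]
Step 3: flows [0->1,0->2,0->3,0->4] -> levels [5 9 3 9 9]
Step 4: flows [1->0,0->2,3->0,4->0] -> levels [7 8 4 8 8]
Step 5: flows [1->0,0->2,3->0,4->0] -> levels [9 7 5 7 7]
Step 6: flows [0->1,0->2,0->3,0->4] -> levels [5 8 6 8 8]
Step 7: flows [1->0,2->0,3->0,4->0] -> levels [9 7 5 7 7]
  -> period-2 cycle (repeats step 5); tank 0 never drops to <=2
Tank 0 never reaches <=2 within 15 steps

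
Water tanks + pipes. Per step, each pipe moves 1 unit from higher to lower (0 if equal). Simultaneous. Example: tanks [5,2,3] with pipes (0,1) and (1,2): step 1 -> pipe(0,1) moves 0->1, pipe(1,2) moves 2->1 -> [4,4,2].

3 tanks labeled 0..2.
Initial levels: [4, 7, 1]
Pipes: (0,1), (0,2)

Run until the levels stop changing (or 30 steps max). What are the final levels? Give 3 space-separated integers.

Answer: 4 4 4

Derivation:
Step 1: flows [1->0,0->2] -> levels [4 6 2]
Step 2: flows [1->0,0->2] -> levels [4 5 3]
Step 3: flows [1->0,0->2] -> levels [4 4 4]
Step 4: flows [0=1,0=2] -> levels [4 4 4]
  -> stable (no change)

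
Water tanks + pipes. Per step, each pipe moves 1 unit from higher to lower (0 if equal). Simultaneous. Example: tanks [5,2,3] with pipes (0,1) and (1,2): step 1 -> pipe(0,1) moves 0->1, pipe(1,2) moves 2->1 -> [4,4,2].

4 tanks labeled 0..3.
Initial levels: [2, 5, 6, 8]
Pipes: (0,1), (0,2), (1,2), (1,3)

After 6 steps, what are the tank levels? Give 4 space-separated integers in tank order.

Answer: 6 3 6 6

Derivation:
Step 1: flows [1->0,2->0,2->1,3->1] -> levels [4 6 4 7]
Step 2: flows [1->0,0=2,1->2,3->1] -> levels [5 5 5 6]
Step 3: flows [0=1,0=2,1=2,3->1] -> levels [5 6 5 5]
Step 4: flows [1->0,0=2,1->2,1->3] -> levels [6 3 6 6]
Step 5: flows [0->1,0=2,2->1,3->1] -> levels [5 6 5 5]
  -> period-2 cycle: step 5 state = step 3 state
  -> state at step 6: (6-3) mod 2 = 1, same as step 4 -> [6 3 6 6]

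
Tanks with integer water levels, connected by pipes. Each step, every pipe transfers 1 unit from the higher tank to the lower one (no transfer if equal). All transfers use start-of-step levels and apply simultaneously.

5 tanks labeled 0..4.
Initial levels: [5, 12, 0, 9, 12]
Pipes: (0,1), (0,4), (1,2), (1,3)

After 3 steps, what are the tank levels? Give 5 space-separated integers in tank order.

Step 1: flows [1->0,4->0,1->2,1->3] -> levels [7 9 1 10 11]
Step 2: flows [1->0,4->0,1->2,3->1] -> levels [9 8 2 9 10]
Step 3: flows [0->1,4->0,1->2,3->1] -> levels [9 9 3 8 9]

Answer: 9 9 3 8 9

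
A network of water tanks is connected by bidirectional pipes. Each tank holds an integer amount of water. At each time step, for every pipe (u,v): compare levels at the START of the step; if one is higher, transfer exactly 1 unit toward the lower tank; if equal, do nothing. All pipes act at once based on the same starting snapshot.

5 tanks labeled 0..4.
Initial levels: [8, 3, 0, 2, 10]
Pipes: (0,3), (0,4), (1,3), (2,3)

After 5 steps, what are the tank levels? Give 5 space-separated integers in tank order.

Answer: 6 3 3 4 7

Derivation:
Step 1: flows [0->3,4->0,1->3,3->2] -> levels [8 2 1 3 9]
Step 2: flows [0->3,4->0,3->1,3->2] -> levels [8 3 2 2 8]
Step 3: flows [0->3,0=4,1->3,2=3] -> levels [7 2 2 4 8]
Step 4: flows [0->3,4->0,3->1,3->2] -> levels [7 3 3 3 7]
Step 5: flows [0->3,0=4,1=3,2=3] -> levels [6 3 3 4 7]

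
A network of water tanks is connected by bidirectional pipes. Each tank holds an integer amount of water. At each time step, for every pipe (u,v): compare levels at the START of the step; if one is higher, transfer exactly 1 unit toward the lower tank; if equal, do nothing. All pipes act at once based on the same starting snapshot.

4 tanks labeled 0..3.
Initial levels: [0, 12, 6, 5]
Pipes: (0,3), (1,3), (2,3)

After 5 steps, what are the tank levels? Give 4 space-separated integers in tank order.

Step 1: flows [3->0,1->3,2->3] -> levels [1 11 5 6]
Step 2: flows [3->0,1->3,3->2] -> levels [2 10 6 5]
Step 3: flows [3->0,1->3,2->3] -> levels [3 9 5 6]
Step 4: flows [3->0,1->3,3->2] -> levels [4 8 6 5]
Step 5: flows [3->0,1->3,2->3] -> levels [5 7 5 6]

Answer: 5 7 5 6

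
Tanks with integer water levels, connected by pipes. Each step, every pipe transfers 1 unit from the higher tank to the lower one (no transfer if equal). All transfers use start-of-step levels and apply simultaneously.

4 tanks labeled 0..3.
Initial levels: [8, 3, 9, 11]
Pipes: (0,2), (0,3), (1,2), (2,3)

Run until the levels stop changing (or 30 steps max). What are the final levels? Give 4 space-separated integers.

Answer: 7 7 10 7

Derivation:
Step 1: flows [2->0,3->0,2->1,3->2] -> levels [10 4 8 9]
Step 2: flows [0->2,0->3,2->1,3->2] -> levels [8 5 9 9]
Step 3: flows [2->0,3->0,2->1,2=3] -> levels [10 6 7 8]
Step 4: flows [0->2,0->3,2->1,3->2] -> levels [8 7 8 8]
Step 5: flows [0=2,0=3,2->1,2=3] -> levels [8 8 7 8]
Step 6: flows [0->2,0=3,1->2,3->2] -> levels [7 7 10 7]
Step 7: flows [2->0,0=3,2->1,2->3] -> levels [8 8 7 8]
  -> period-2 cycle: step 7 state = step 5 state; never stabilizes
  -> state at step 30: (30-5) mod 2 = 1, same as step 6 -> [7 7 10 7]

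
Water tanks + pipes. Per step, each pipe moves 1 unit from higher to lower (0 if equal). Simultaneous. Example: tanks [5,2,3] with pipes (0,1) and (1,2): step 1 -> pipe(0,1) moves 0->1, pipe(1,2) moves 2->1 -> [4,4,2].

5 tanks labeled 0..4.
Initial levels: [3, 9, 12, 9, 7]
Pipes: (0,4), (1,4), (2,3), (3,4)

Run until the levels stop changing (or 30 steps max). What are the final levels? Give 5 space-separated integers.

Answer: 7 7 9 7 10

Derivation:
Step 1: flows [4->0,1->4,2->3,3->4] -> levels [4 8 11 9 8]
Step 2: flows [4->0,1=4,2->3,3->4] -> levels [5 8 10 9 8]
Step 3: flows [4->0,1=4,2->3,3->4] -> levels [6 8 9 9 8]
Step 4: flows [4->0,1=4,2=3,3->4] -> levels [7 8 9 8 8]
Step 5: flows [4->0,1=4,2->3,3=4] -> levels [8 8 8 9 7]
Step 6: flows [0->4,1->4,3->2,3->4] -> levels [7 7 9 7 10]
Step 7: flows [4->0,4->1,2->3,4->3] -> levels [8 8 8 9 7]
  -> period-2 cycle: step 7 state = step 5 state; never stabilizes
  -> state at step 30: (30-5) mod 2 = 1, same as step 6 -> [7 7 9 7 10]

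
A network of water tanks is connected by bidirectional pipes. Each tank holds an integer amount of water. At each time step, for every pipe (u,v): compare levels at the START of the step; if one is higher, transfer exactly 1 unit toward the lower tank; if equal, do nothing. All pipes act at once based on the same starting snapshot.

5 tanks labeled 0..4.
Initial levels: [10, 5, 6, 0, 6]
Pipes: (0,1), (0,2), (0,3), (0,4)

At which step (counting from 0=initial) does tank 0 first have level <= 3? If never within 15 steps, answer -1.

Step 1: flows [0->1,0->2,0->3,0->4] -> levels [6 6 7 1 7]
Step 2: flows [0=1,2->0,0->3,4->0] -> levels [7 6 6 2 6]
Step 3: flows [0->1,0->2,0->3,0->4] -> levels [3 7 7 3 7]
Tank 0 first reaches <=3 at step 3

Answer: 3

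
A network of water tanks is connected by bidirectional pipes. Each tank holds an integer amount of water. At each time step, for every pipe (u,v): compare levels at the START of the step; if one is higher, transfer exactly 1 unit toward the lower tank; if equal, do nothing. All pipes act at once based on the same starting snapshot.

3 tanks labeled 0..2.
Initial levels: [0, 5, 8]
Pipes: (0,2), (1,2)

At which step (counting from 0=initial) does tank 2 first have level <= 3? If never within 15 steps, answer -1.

Step 1: flows [2->0,2->1] -> levels [1 6 6]
Step 2: flows [2->0,1=2] -> levels [2 6 5]
Step 3: flows [2->0,1->2] -> levels [3 5 5]
Step 4: flows [2->0,1=2] -> levels [4 5 4]
Step 5: flows [0=2,1->2] -> levels [4 4 5]
Step 6: flows [2->0,2->1] -> levels [5 5 3]
Tank 2 first reaches <=3 at step 6

Answer: 6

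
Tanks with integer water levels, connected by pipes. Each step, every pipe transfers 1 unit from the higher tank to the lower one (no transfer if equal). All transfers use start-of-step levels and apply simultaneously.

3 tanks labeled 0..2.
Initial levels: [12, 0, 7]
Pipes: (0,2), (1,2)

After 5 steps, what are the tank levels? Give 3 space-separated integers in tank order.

Step 1: flows [0->2,2->1] -> levels [11 1 7]
Step 2: flows [0->2,2->1] -> levels [10 2 7]
Step 3: flows [0->2,2->1] -> levels [9 3 7]
Step 4: flows [0->2,2->1] -> levels [8 4 7]
Step 5: flows [0->2,2->1] -> levels [7 5 7]

Answer: 7 5 7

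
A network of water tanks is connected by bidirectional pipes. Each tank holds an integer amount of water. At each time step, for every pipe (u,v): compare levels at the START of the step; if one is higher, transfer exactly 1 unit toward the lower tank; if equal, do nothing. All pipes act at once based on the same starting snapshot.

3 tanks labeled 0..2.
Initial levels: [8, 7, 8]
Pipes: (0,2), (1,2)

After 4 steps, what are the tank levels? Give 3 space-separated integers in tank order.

Step 1: flows [0=2,2->1] -> levels [8 8 7]
Step 2: flows [0->2,1->2] -> levels [7 7 9]
Step 3: flows [2->0,2->1] -> levels [8 8 7]
  -> period-2 cycle: step 3 state = step 1 state
  -> state at step 4: (4-1) mod 2 = 1, same as step 2 -> [7 7 9]

Answer: 7 7 9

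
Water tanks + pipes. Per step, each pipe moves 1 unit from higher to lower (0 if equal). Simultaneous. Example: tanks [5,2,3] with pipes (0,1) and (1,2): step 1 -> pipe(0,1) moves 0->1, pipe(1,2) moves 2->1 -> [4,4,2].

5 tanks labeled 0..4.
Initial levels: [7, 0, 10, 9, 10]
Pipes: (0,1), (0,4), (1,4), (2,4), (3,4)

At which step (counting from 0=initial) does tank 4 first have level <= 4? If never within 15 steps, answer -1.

Answer: -1

Derivation:
Step 1: flows [0->1,4->0,4->1,2=4,4->3] -> levels [7 2 10 10 7]
Step 2: flows [0->1,0=4,4->1,2->4,3->4] -> levels [6 4 9 9 8]
Step 3: flows [0->1,4->0,4->1,2->4,3->4] -> levels [6 6 8 8 8]
Step 4: flows [0=1,4->0,4->1,2=4,3=4] -> levels [7 7 8 8 6]
Step 5: flows [0=1,0->4,1->4,2->4,3->4] -> levels [6 6 7 7 10]
Step 6: flows [0=1,4->0,4->1,4->2,4->3] -> levels [7 7 8 8 6]
  -> period-2 cycle (repeats step 4); tank 4 never drops to <=4
Tank 4 never reaches <=4 within 15 steps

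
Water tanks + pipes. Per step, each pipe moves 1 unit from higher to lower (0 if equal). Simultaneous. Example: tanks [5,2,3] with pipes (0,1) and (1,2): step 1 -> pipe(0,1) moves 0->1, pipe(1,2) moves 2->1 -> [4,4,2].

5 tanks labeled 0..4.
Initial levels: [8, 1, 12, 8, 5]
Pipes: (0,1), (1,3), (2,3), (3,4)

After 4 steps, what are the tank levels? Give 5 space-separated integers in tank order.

Answer: 6 6 8 7 7

Derivation:
Step 1: flows [0->1,3->1,2->3,3->4] -> levels [7 3 11 7 6]
Step 2: flows [0->1,3->1,2->3,3->4] -> levels [6 5 10 6 7]
Step 3: flows [0->1,3->1,2->3,4->3] -> levels [5 7 9 7 6]
Step 4: flows [1->0,1=3,2->3,3->4] -> levels [6 6 8 7 7]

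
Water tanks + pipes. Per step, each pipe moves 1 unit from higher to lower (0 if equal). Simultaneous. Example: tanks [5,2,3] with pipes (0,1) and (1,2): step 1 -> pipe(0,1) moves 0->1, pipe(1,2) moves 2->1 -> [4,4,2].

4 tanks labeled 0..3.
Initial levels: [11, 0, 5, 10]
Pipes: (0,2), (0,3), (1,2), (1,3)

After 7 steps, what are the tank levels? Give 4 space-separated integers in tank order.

Step 1: flows [0->2,0->3,2->1,3->1] -> levels [9 2 5 10]
Step 2: flows [0->2,3->0,2->1,3->1] -> levels [9 4 5 8]
Step 3: flows [0->2,0->3,2->1,3->1] -> levels [7 6 5 8]
Step 4: flows [0->2,3->0,1->2,3->1] -> levels [7 6 7 6]
Step 5: flows [0=2,0->3,2->1,1=3] -> levels [6 7 6 7]
Step 6: flows [0=2,3->0,1->2,1=3] -> levels [7 6 7 6]
  -> period-2 cycle: step 6 state = step 4 state
  -> state at step 7: (7-4) mod 2 = 1, same as step 5 -> [6 7 6 7]

Answer: 6 7 6 7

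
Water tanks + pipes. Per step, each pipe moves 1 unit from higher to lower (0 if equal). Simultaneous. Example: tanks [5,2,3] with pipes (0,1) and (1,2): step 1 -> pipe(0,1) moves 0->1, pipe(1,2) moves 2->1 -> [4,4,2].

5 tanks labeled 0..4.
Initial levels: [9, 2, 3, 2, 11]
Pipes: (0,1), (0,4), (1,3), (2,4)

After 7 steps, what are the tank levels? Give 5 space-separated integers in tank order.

Step 1: flows [0->1,4->0,1=3,4->2] -> levels [9 3 4 2 9]
Step 2: flows [0->1,0=4,1->3,4->2] -> levels [8 3 5 3 8]
Step 3: flows [0->1,0=4,1=3,4->2] -> levels [7 4 6 3 7]
Step 4: flows [0->1,0=4,1->3,4->2] -> levels [6 4 7 4 6]
Step 5: flows [0->1,0=4,1=3,2->4] -> levels [5 5 6 4 7]
Step 6: flows [0=1,4->0,1->3,4->2] -> levels [6 4 7 5 5]
Step 7: flows [0->1,0->4,3->1,2->4] -> levels [4 6 6 4 7]

Answer: 4 6 6 4 7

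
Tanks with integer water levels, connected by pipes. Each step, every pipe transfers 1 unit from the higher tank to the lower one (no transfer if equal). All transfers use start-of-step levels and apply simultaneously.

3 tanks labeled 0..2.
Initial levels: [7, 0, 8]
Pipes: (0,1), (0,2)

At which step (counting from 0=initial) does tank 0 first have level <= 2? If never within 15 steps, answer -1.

Step 1: flows [0->1,2->0] -> levels [7 1 7]
Step 2: flows [0->1,0=2] -> levels [6 2 7]
Step 3: flows [0->1,2->0] -> levels [6 3 6]
Step 4: flows [0->1,0=2] -> levels [5 4 6]
Step 5: flows [0->1,2->0] -> levels [5 5 5]
Step 6: flows [0=1,0=2] -> levels [5 5 5]
  -> stable; tank 0 stays at 5 > 2
Tank 0 never reaches <=2 within 15 steps

Answer: -1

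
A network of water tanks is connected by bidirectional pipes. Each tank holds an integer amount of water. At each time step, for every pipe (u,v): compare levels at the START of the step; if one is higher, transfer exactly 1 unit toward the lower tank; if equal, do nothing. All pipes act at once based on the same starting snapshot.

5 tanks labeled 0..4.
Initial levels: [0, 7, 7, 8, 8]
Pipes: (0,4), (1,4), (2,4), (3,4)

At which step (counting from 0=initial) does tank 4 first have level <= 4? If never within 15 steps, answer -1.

Answer: 5

Derivation:
Step 1: flows [4->0,4->1,4->2,3=4] -> levels [1 8 8 8 5]
Step 2: flows [4->0,1->4,2->4,3->4] -> levels [2 7 7 7 7]
Step 3: flows [4->0,1=4,2=4,3=4] -> levels [3 7 7 7 6]
Step 4: flows [4->0,1->4,2->4,3->4] -> levels [4 6 6 6 8]
Step 5: flows [4->0,4->1,4->2,4->3] -> levels [5 7 7 7 4]
Tank 4 first reaches <=4 at step 5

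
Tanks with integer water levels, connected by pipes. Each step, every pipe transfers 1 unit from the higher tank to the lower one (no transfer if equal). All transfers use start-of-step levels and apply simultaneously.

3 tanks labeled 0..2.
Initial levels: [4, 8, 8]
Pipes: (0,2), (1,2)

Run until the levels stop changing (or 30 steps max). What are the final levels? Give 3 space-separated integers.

Answer: 6 6 8

Derivation:
Step 1: flows [2->0,1=2] -> levels [5 8 7]
Step 2: flows [2->0,1->2] -> levels [6 7 7]
Step 3: flows [2->0,1=2] -> levels [7 7 6]
Step 4: flows [0->2,1->2] -> levels [6 6 8]
Step 5: flows [2->0,2->1] -> levels [7 7 6]
  -> period-2 cycle: step 5 state = step 3 state; never stabilizes
  -> state at step 30: (30-3) mod 2 = 1, same as step 4 -> [6 6 8]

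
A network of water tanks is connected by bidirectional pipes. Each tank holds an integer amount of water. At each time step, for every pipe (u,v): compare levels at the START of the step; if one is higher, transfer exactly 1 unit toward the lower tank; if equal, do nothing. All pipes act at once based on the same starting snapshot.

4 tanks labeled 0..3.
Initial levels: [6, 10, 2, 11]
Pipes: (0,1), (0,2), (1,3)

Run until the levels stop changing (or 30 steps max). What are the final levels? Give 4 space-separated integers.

Step 1: flows [1->0,0->2,3->1] -> levels [6 10 3 10]
Step 2: flows [1->0,0->2,1=3] -> levels [6 9 4 10]
Step 3: flows [1->0,0->2,3->1] -> levels [6 9 5 9]
Step 4: flows [1->0,0->2,1=3] -> levels [6 8 6 9]
Step 5: flows [1->0,0=2,3->1] -> levels [7 8 6 8]
Step 6: flows [1->0,0->2,1=3] -> levels [7 7 7 8]
Step 7: flows [0=1,0=2,3->1] -> levels [7 8 7 7]
Step 8: flows [1->0,0=2,1->3] -> levels [8 6 7 8]
Step 9: flows [0->1,0->2,3->1] -> levels [6 8 8 7]
Step 10: flows [1->0,2->0,1->3] -> levels [8 6 7 8]
  -> period-2 cycle: step 10 state = step 8 state; never stabilizes
  -> state at step 30: (30-8) mod 2 = 0, same as step 8 -> [8 6 7 8]

Answer: 8 6 7 8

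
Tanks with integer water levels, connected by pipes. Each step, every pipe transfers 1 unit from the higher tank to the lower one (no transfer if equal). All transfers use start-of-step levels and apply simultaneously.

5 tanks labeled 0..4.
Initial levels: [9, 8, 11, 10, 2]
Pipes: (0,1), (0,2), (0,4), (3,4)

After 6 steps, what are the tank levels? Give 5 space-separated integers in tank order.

Answer: 10 8 8 8 6

Derivation:
Step 1: flows [0->1,2->0,0->4,3->4] -> levels [8 9 10 9 4]
Step 2: flows [1->0,2->0,0->4,3->4] -> levels [9 8 9 8 6]
Step 3: flows [0->1,0=2,0->4,3->4] -> levels [7 9 9 7 8]
Step 4: flows [1->0,2->0,4->0,4->3] -> levels [10 8 8 8 6]
Step 5: flows [0->1,0->2,0->4,3->4] -> levels [7 9 9 7 8]
  -> period-2 cycle: step 5 state = step 3 state
  -> state at step 6: (6-3) mod 2 = 1, same as step 4 -> [10 8 8 8 6]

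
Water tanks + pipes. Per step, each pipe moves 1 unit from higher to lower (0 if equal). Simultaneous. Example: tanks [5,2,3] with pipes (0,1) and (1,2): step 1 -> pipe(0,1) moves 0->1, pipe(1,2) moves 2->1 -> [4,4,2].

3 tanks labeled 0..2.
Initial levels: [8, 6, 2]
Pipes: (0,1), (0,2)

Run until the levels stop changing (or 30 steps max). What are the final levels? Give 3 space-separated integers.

Answer: 6 5 5

Derivation:
Step 1: flows [0->1,0->2] -> levels [6 7 3]
Step 2: flows [1->0,0->2] -> levels [6 6 4]
Step 3: flows [0=1,0->2] -> levels [5 6 5]
Step 4: flows [1->0,0=2] -> levels [6 5 5]
Step 5: flows [0->1,0->2] -> levels [4 6 6]
Step 6: flows [1->0,2->0] -> levels [6 5 5]
  -> period-2 cycle: step 6 state = step 4 state; never stabilizes
  -> state at step 30: (30-4) mod 2 = 0, same as step 4 -> [6 5 5]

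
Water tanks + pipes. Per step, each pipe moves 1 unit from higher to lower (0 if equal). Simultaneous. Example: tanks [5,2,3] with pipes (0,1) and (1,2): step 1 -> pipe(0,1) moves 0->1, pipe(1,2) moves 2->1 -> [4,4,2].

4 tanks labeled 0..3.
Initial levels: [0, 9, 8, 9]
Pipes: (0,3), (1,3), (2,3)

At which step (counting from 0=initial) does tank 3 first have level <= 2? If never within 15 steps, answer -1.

Answer: -1

Derivation:
Step 1: flows [3->0,1=3,3->2] -> levels [1 9 9 7]
Step 2: flows [3->0,1->3,2->3] -> levels [2 8 8 8]
Step 3: flows [3->0,1=3,2=3] -> levels [3 8 8 7]
Step 4: flows [3->0,1->3,2->3] -> levels [4 7 7 8]
Step 5: flows [3->0,3->1,3->2] -> levels [5 8 8 5]
Step 6: flows [0=3,1->3,2->3] -> levels [5 7 7 7]
Step 7: flows [3->0,1=3,2=3] -> levels [6 7 7 6]
Step 8: flows [0=3,1->3,2->3] -> levels [6 6 6 8]
Step 9: flows [3->0,3->1,3->2] -> levels [7 7 7 5]
Step 10: flows [0->3,1->3,2->3] -> levels [6 6 6 8]
  -> period-2 cycle (repeats step 8); tank 3 never drops to <=2
Tank 3 never reaches <=2 within 15 steps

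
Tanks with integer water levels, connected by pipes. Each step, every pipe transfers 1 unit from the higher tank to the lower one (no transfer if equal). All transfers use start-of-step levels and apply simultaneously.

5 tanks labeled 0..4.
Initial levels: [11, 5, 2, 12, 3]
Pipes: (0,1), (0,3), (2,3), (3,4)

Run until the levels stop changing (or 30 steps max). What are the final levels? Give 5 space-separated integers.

Answer: 8 7 6 5 7

Derivation:
Step 1: flows [0->1,3->0,3->2,3->4] -> levels [11 6 3 9 4]
Step 2: flows [0->1,0->3,3->2,3->4] -> levels [9 7 4 8 5]
Step 3: flows [0->1,0->3,3->2,3->4] -> levels [7 8 5 7 6]
Step 4: flows [1->0,0=3,3->2,3->4] -> levels [8 7 6 5 7]
Step 5: flows [0->1,0->3,2->3,4->3] -> levels [6 8 5 8 6]
Step 6: flows [1->0,3->0,3->2,3->4] -> levels [8 7 6 5 7]
  -> period-2 cycle: step 6 state = step 4 state; never stabilizes
  -> state at step 30: (30-4) mod 2 = 0, same as step 4 -> [8 7 6 5 7]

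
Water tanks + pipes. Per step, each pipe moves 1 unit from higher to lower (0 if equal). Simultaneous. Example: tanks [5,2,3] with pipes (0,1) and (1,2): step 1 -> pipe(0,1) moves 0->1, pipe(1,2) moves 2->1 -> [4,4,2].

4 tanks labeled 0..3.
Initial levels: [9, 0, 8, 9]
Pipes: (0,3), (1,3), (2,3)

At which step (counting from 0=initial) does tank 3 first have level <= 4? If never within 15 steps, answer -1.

Step 1: flows [0=3,3->1,3->2] -> levels [9 1 9 7]
Step 2: flows [0->3,3->1,2->3] -> levels [8 2 8 8]
Step 3: flows [0=3,3->1,2=3] -> levels [8 3 8 7]
Step 4: flows [0->3,3->1,2->3] -> levels [7 4 7 8]
Step 5: flows [3->0,3->1,3->2] -> levels [8 5 8 5]
Step 6: flows [0->3,1=3,2->3] -> levels [7 5 7 7]
Step 7: flows [0=3,3->1,2=3] -> levels [7 6 7 6]
Step 8: flows [0->3,1=3,2->3] -> levels [6 6 6 8]
Step 9: flows [3->0,3->1,3->2] -> levels [7 7 7 5]
Step 10: flows [0->3,1->3,2->3] -> levels [6 6 6 8]
  -> period-2 cycle (repeats step 8); tank 3 never drops to <=4
Tank 3 never reaches <=4 within 15 steps

Answer: -1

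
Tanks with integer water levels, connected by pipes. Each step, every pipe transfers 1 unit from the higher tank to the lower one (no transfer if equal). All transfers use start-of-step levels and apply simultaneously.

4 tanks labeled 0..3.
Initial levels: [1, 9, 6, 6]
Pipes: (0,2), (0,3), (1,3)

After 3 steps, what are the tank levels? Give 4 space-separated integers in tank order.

Answer: 5 6 5 6

Derivation:
Step 1: flows [2->0,3->0,1->3] -> levels [3 8 5 6]
Step 2: flows [2->0,3->0,1->3] -> levels [5 7 4 6]
Step 3: flows [0->2,3->0,1->3] -> levels [5 6 5 6]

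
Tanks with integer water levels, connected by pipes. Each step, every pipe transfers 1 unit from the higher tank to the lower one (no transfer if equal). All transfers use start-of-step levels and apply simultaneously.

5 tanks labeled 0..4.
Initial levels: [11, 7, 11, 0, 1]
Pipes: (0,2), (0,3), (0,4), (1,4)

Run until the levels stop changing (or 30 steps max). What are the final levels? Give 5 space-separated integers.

Step 1: flows [0=2,0->3,0->4,1->4] -> levels [9 6 11 1 3]
Step 2: flows [2->0,0->3,0->4,1->4] -> levels [8 5 10 2 5]
Step 3: flows [2->0,0->3,0->4,1=4] -> levels [7 5 9 3 6]
Step 4: flows [2->0,0->3,0->4,4->1] -> levels [6 6 8 4 6]
Step 5: flows [2->0,0->3,0=4,1=4] -> levels [6 6 7 5 6]
Step 6: flows [2->0,0->3,0=4,1=4] -> levels [6 6 6 6 6]
Step 7: flows [0=2,0=3,0=4,1=4] -> levels [6 6 6 6 6]
  -> stable (no change)

Answer: 6 6 6 6 6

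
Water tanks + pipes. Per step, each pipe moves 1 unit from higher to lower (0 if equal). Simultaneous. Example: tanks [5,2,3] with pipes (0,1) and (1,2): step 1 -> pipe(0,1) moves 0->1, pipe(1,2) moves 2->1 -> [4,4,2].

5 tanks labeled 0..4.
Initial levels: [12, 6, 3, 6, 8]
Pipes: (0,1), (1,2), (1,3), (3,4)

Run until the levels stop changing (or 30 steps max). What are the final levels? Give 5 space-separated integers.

Step 1: flows [0->1,1->2,1=3,4->3] -> levels [11 6 4 7 7]
Step 2: flows [0->1,1->2,3->1,3=4] -> levels [10 7 5 6 7]
Step 3: flows [0->1,1->2,1->3,4->3] -> levels [9 6 6 8 6]
Step 4: flows [0->1,1=2,3->1,3->4] -> levels [8 8 6 6 7]
Step 5: flows [0=1,1->2,1->3,4->3] -> levels [8 6 7 8 6]
Step 6: flows [0->1,2->1,3->1,3->4] -> levels [7 9 6 6 7]
Step 7: flows [1->0,1->2,1->3,4->3] -> levels [8 6 7 8 6]
  -> period-2 cycle: step 7 state = step 5 state; never stabilizes
  -> state at step 30: (30-5) mod 2 = 1, same as step 6 -> [7 9 6 6 7]

Answer: 7 9 6 6 7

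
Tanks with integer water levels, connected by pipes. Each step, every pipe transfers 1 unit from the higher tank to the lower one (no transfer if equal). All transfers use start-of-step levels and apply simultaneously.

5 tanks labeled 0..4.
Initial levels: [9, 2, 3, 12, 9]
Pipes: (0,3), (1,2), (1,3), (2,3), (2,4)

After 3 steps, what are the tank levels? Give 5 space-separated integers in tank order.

Step 1: flows [3->0,2->1,3->1,3->2,4->2] -> levels [10 4 4 9 8]
Step 2: flows [0->3,1=2,3->1,3->2,4->2] -> levels [9 5 6 8 7]
Step 3: flows [0->3,2->1,3->1,3->2,4->2] -> levels [8 7 7 7 6]

Answer: 8 7 7 7 6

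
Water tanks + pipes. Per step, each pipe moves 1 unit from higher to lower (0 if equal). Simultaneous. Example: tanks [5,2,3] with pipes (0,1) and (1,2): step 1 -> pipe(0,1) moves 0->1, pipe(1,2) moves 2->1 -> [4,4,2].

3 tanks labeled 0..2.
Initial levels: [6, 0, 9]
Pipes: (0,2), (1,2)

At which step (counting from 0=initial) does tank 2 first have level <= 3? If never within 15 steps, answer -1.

Step 1: flows [2->0,2->1] -> levels [7 1 7]
Step 2: flows [0=2,2->1] -> levels [7 2 6]
Step 3: flows [0->2,2->1] -> levels [6 3 6]
Step 4: flows [0=2,2->1] -> levels [6 4 5]
Step 5: flows [0->2,2->1] -> levels [5 5 5]
Step 6: flows [0=2,1=2] -> levels [5 5 5]
  -> stable; tank 2 stays at 5 > 3
Tank 2 never reaches <=3 within 15 steps

Answer: -1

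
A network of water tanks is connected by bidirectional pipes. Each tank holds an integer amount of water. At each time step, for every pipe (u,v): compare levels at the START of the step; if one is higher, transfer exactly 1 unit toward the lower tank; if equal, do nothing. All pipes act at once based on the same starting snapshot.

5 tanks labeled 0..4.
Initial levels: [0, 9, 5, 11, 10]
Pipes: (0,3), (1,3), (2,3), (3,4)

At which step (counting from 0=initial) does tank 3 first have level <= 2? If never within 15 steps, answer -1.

Step 1: flows [3->0,3->1,3->2,3->4] -> levels [1 10 6 7 11]
Step 2: flows [3->0,1->3,3->2,4->3] -> levels [2 9 7 7 10]
Step 3: flows [3->0,1->3,2=3,4->3] -> levels [3 8 7 8 9]
Step 4: flows [3->0,1=3,3->2,4->3] -> levels [4 8 8 7 8]
Step 5: flows [3->0,1->3,2->3,4->3] -> levels [5 7 7 9 7]
Step 6: flows [3->0,3->1,3->2,3->4] -> levels [6 8 8 5 8]
Step 7: flows [0->3,1->3,2->3,4->3] -> levels [5 7 7 9 7]
  -> period-2 cycle (repeats step 5); tank 3 never drops to <=2
Tank 3 never reaches <=2 within 15 steps

Answer: -1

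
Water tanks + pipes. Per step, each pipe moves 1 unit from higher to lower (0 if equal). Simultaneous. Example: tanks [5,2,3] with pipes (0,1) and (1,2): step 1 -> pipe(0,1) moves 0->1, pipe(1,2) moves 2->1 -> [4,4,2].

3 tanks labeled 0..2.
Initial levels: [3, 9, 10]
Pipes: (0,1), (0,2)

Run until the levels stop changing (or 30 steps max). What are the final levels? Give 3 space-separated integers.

Answer: 6 8 8

Derivation:
Step 1: flows [1->0,2->0] -> levels [5 8 9]
Step 2: flows [1->0,2->0] -> levels [7 7 8]
Step 3: flows [0=1,2->0] -> levels [8 7 7]
Step 4: flows [0->1,0->2] -> levels [6 8 8]
Step 5: flows [1->0,2->0] -> levels [8 7 7]
  -> period-2 cycle: step 5 state = step 3 state; never stabilizes
  -> state at step 30: (30-3) mod 2 = 1, same as step 4 -> [6 8 8]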